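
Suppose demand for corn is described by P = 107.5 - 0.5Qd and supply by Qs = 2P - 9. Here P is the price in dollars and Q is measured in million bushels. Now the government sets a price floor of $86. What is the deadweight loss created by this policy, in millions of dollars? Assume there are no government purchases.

Rearranging demand gives Qd = 215 - 2P. Without the control the market clears where 215 - 2P = 2P - 9, i.e. P* = 56 and Q* = 103.
Since 86 > 56, the floor is binding.
At P = 86: Qd = 215 - 2·86 = 43 and Qs = 2·86 - 9 = 163.
Quantity traded falls to 43. At Q = 43 the demand price is (215 - 43)/2 = 86 and the supply price is (9 + 43)/2 = 26.
Deadweight loss = ½ · (86 - 26) · (103 - 43) = ½ · 60 · 60 = 1800.

1800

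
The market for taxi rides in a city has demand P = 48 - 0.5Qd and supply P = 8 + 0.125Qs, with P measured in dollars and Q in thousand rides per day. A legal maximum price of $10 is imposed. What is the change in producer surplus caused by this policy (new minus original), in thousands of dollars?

-240

Rearranging demand gives Qd = 96 - 2P; rearranging supply gives Qs = 8P - 64. Without the control the market clears where 96 - 2P = 8P - 64, i.e. P* = 16 and Q* = 64.
Since 10 < 16, the ceiling is binding.
At P = 10: Qd = 96 - 2·10 = 76 and Qs = 8·10 - 64 = 16.
Producer surplus without the control is ½ · (16 - 8) · 64 = 256.
With the ceiling, producers sell 16 units at 10, so PS = ½ · (10 - 8) · 16 = 16.
Change in producer surplus = 16 - 256 = -240.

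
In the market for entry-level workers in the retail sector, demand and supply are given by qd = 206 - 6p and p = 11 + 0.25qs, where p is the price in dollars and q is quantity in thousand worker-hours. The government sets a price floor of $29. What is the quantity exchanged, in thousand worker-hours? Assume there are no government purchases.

Rearranging supply gives qs = 4p - 44. Equilibrium: 206 - 6p = 4p - 44, so 250 = 10p and p* = 25, q* = 56.
Since 29 > 25, the floor is binding.
At p = 29: qd = 206 - 6·29 = 32 and qs = 4·29 - 44 = 72.
The quantity actually transacted is the short side, demand: 32.

32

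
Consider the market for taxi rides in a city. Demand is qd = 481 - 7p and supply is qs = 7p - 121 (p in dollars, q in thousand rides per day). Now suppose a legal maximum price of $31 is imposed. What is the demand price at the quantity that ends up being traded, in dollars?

55

Setting quantity demanded equal to quantity supplied, 481 - 7p = 7p - 121, gives p* = 43 and q* = 180.
The ceiling of 31 is below the equilibrium price 43, so it binds.
At p = 31: qd = 481 - 7·31 = 264 and qs = 7·31 - 121 = 96.
Only 96 units reach the market. On the demand curve, the marginal buyer's willingness to pay at q = 96 is (481 - 96)/7 = 55.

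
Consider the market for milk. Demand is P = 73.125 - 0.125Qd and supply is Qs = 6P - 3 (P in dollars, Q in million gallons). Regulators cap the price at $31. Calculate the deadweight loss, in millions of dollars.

635.25

Rearranging demand gives Qd = 585 - 8P. In a free market, 585 - 8P = 6P - 3 gives the equilibrium P* = 42, Q* = 249.
Because the ceiling (31) lies below the market-clearing price, it is binding.
At P = 31: Qd = 585 - 8·31 = 337 and Qs = 6·31 - 3 = 183.
Quantity traded falls to 183. At Q = 183 the demand price is (585 - 183)/8 = 50.25 and the supply price is (3 + 183)/6 = 31.
Deadweight loss = ½ · (50.25 - 31) · (249 - 183) = ½ · 19.25 · 66 = 635.25.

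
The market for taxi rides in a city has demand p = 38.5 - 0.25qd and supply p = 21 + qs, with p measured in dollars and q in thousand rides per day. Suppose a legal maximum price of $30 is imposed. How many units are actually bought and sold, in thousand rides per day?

9

Rearranging demand gives qd = 154 - 4p; rearranging supply gives qs = p - 21. In a free market, 154 - 4p = p - 21 gives the equilibrium p* = 35, q* = 14.
Since 30 < 35, the ceiling is binding.
At p = 30: qd = 154 - 4·30 = 34 and qs = 30 - 21 = 9.
The quantity actually transacted is the short side, supply: 9.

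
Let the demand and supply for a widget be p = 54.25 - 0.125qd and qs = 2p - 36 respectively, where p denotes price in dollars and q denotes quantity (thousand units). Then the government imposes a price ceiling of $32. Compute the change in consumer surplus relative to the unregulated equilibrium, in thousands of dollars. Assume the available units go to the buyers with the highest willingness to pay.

363.75

Rearranging demand gives qd = 434 - 8p. Setting quantity demanded equal to quantity supplied, 434 - 8p = 2p - 36, gives p* = 47 and q* = 58.
Because the ceiling (32) lies below the market-clearing price, it is binding.
At p = 32: qd = 434 - 8·32 = 178 and qs = 2·32 - 36 = 28.
Consumer surplus without the control is ½ · (54.25 - 47) · 58 = 210.25.
With the ceiling, 28 units are sold at 32 (assume they go to the highest-value buyers). The demand price at q = 28 is 50.75, so CS = ½ · [(54.25 - 32) + (50.75 - 32)] · 28 = 574.
Change in consumer surplus = 574 - 210.25 = 363.75.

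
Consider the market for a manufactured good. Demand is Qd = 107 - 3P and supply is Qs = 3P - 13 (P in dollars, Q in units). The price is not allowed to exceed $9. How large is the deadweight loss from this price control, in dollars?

Equilibrium: 107 - 3P = 3P - 13, so 120 = 6P and P* = 20, Q* = 47.
The ceiling of 9 is below the equilibrium price 20, so it binds.
At P = 9: Qd = 107 - 3·9 = 80 and Qs = 3·9 - 13 = 14.
Quantity traded falls to 14. At Q = 14 the demand price is (107 - 14)/3 = 31 and the supply price is (13 + 14)/3 = 9.
Deadweight loss = ½ · (31 - 9) · (47 - 14) = ½ · 22 · 33 = 363.

363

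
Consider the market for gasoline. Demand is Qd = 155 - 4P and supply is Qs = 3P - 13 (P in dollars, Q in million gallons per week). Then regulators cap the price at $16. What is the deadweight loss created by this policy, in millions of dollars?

Setting quantity demanded equal to quantity supplied, 155 - 4P = 3P - 13, gives P* = 24 and Q* = 59.
Since 16 < 24, the ceiling is binding.
At P = 16: Qd = 155 - 4·16 = 91 and Qs = 3·16 - 13 = 35.
Quantity traded falls to 35. At Q = 35 the demand price is (155 - 35)/4 = 30 and the supply price is (13 + 35)/3 = 16.
Deadweight loss = ½ · (30 - 16) · (59 - 35) = ½ · 14 · 24 = 168.

168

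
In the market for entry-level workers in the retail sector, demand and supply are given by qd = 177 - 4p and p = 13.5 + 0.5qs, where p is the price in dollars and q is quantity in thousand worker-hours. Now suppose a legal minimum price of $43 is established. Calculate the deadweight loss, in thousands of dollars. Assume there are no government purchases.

Rearranging supply gives qs = 2p - 27. Equilibrium: 177 - 4p = 2p - 27, so 204 = 6p and p* = 34, q* = 41.
The floor of 43 is above the equilibrium price 34, so it binds.
At p = 43: qd = 177 - 4·43 = 5 and qs = 2·43 - 27 = 59.
Quantity traded falls to 5. At q = 5 the demand price is (177 - 5)/4 = 43 and the supply price is (27 + 5)/2 = 16.
Deadweight loss = ½ · (43 - 16) · (41 - 5) = ½ · 27 · 36 = 486.

486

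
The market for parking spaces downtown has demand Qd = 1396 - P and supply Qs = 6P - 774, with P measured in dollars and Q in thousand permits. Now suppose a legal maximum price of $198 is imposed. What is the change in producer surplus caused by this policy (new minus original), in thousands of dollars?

-84000

Setting quantity demanded equal to quantity supplied, 1396 - P = 6P - 774, gives P* = 310 and Q* = 1086.
The ceiling of 198 is below the equilibrium price 310, so it binds.
At P = 198: Qd = 1396 - 198 = 1198 and Qs = 6·198 - 774 = 414.
Producer surplus without the control is ½ · (310 - 129) · 1086 = 98283.
With the ceiling, producers sell 414 units at 198, so PS = ½ · (198 - 129) · 414 = 14283.
Change in producer surplus = 14283 - 98283 = -84000.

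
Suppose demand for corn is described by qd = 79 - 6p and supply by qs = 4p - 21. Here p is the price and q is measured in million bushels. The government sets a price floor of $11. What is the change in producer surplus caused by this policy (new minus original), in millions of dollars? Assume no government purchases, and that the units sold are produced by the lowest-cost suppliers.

Without the control the market clears where 79 - 6p = 4p - 21, i.e. p* = 10 and q* = 19.
Since 11 > 10, the floor is binding.
At p = 11: qd = 79 - 6·11 = 13 and qs = 4·11 - 21 = 23.
Producer surplus without the control is ½ · (10 - 5.25) · 19 = 45.125.
With the floor, 13 units are sold at 11. The supply price at q = 13 is 8.5, so PS = ½ · [(11 - 5.25) + (11 - 8.5)] · 13 = 53.625.
Change in producer surplus = 53.625 - 45.125 = 8.5.

8.5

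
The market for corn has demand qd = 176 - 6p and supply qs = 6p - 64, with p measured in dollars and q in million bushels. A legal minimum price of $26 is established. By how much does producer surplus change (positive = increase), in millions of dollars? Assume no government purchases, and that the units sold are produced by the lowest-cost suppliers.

Equilibrium: 176 - 6p = 6p - 64, so 240 = 12p and p* = 20, q* = 56.
Since 26 > 20, the floor is binding.
At p = 26: qd = 176 - 6·26 = 20 and qs = 6·26 - 64 = 92.
Producer surplus without the control is ½ · (20 - 32/3) · 56 = 784/3.
With the floor, 20 units are sold at 26. The supply price at q = 20 is 14, so PS = ½ · [(26 - 32/3) + (26 - 14)] · 20 = 820/3.
Change in producer surplus = 820/3 - 784/3 = 12.

12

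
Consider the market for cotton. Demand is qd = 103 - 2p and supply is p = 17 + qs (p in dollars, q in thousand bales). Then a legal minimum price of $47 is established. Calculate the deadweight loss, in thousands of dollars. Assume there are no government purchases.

147

Rearranging supply gives qs = p - 17. In a free market, 103 - 2p = p - 17 gives the equilibrium p* = 40, q* = 23.
Because the floor (47) lies above the market-clearing price, it is binding.
At p = 47: qd = 103 - 2·47 = 9 and qs = 47 - 17 = 30.
Quantity traded falls to 9. At q = 9 the demand price is (103 - 9)/2 = 47 and the supply price is 17 + 9 = 26.
Deadweight loss = ½ · (47 - 26) · (23 - 9) = ½ · 21 · 14 = 147.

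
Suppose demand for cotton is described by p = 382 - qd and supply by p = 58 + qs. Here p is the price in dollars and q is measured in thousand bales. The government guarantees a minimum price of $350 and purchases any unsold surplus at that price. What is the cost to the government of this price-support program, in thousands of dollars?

Rearranging demand gives qd = 382 - p; rearranging supply gives qs = p - 58. Without the control the market clears where 382 - p = p - 58, i.e. p* = 220 and q* = 162.
The floor of 350 is above the equilibrium price 220, so it binds.
At p = 350: qd = 382 - 350 = 32 and qs = 350 - 58 = 292.
Surplus = qs - qd = 260.
Government expenditure = surplus × support price = 260 × 350 = 91000.

91000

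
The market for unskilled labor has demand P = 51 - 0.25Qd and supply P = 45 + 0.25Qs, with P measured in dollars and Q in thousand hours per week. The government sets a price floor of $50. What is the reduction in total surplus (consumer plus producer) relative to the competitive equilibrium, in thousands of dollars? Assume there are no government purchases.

16

Rearranging demand gives Qd = 204 - 4P; rearranging supply gives Qs = 4P - 180. In a free market, 204 - 4P = 4P - 180 gives the equilibrium P* = 48, Q* = 12.
The floor of 50 is above the equilibrium price 48, so it binds.
At P = 50: Qd = 204 - 4·50 = 4 and Qs = 4·50 - 180 = 20.
Quantity traded falls to 4. At Q = 4 the demand price is (204 - 4)/4 = 50 and the supply price is (180 + 4)/4 = 46.
Deadweight loss = ½ · (50 - 46) · (12 - 4) = ½ · 4 · 8 = 16.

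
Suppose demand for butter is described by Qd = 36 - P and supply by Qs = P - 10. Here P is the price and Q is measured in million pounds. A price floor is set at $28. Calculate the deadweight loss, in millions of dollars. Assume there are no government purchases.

Without the control the market clears where 36 - P = P - 10, i.e. P* = 23 and Q* = 13.
The floor of 28 is above the equilibrium price 23, so it binds.
At P = 28: Qd = 36 - 28 = 8 and Qs = 28 - 10 = 18.
Quantity traded falls to 8. At Q = 8 the demand price is 36 - 8 = 28 and the supply price is 10 + 8 = 18.
Deadweight loss = ½ · (28 - 18) · (13 - 8) = ½ · 10 · 5 = 25.

25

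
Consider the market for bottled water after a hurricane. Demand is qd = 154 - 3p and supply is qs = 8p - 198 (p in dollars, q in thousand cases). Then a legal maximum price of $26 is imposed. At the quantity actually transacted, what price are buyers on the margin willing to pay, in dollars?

48

Without the control the market clears where 154 - 3p = 8p - 198, i.e. p* = 32 and q* = 58.
Because the ceiling (26) lies below the market-clearing price, it is binding.
At p = 26: qd = 154 - 3·26 = 76 and qs = 8·26 - 198 = 10.
Only 10 units reach the market. On the demand curve, the marginal buyer's willingness to pay at q = 10 is (154 - 10)/3 = 48.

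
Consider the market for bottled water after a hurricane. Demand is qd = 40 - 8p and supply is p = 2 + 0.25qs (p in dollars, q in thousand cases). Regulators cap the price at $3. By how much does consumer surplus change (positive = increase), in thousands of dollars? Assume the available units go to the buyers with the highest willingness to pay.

3

Rearranging supply gives qs = 4p - 8. Setting quantity demanded equal to quantity supplied, 40 - 8p = 4p - 8, gives p* = 4 and q* = 8.
Since 3 < 4, the ceiling is binding.
At p = 3: qd = 40 - 8·3 = 16 and qs = 4·3 - 8 = 4.
Consumer surplus without the control is ½ · (5 - 4) · 8 = 4.
With the ceiling, 4 units are sold at 3 (assume they go to the highest-value buyers). The demand price at q = 4 is 4.5, so CS = ½ · [(5 - 3) + (4.5 - 3)] · 4 = 7.
Change in consumer surplus = 7 - 4 = 3.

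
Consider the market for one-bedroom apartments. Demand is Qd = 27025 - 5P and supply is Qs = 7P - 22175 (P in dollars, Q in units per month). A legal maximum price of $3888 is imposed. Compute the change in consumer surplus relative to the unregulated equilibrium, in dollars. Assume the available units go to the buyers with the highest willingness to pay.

Equilibrium: 27025 - 5P = 7P - 22175, so 49200 = 12P and P* = 4100, Q* = 6525.
Since 3888 < 4100, the ceiling is binding.
At P = 3888: Qd = 27025 - 5·3888 = 7585 and Qs = 7·3888 - 22175 = 5041.
Consumer surplus without the control is ½ · (5405 - 4100) · 6525 = 4257562.5.
With the ceiling, 5041 units are sold at 3888 (assume they go to the highest-value buyers). The demand price at Q = 5041 is 4396.8, so CS = ½ · [(5405 - 3888) + (4396.8 - 3888)] · 5041 = 5106028.9.
Change in consumer surplus = 5106028.9 - 4257562.5 = 848466.4.

848466.4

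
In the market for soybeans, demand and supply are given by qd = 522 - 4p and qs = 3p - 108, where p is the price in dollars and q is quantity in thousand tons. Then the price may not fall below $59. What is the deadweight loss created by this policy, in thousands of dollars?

Without the control the market clears where 522 - 4p = 3p - 108, i.e. p* = 90 and q* = 162.
Since 59 is below p* = 90, the floor does not bind and the free-market outcome prevails.
Since the control does not bind, no trades are prevented and deadweight loss is zero.

0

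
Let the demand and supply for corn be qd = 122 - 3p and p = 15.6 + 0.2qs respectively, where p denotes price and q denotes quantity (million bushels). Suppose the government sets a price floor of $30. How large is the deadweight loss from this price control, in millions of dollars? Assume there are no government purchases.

60

Rearranging supply gives qs = 5p - 78. Setting quantity demanded equal to quantity supplied, 122 - 3p = 5p - 78, gives p* = 25 and q* = 47.
Since 30 > 25, the floor is binding.
At p = 30: qd = 122 - 3·30 = 32 and qs = 5·30 - 78 = 72.
Quantity traded falls to 32. At q = 32 the demand price is (122 - 32)/3 = 30 and the supply price is (78 + 32)/5 = 22.
Deadweight loss = ½ · (30 - 22) · (47 - 32) = ½ · 8 · 15 = 60.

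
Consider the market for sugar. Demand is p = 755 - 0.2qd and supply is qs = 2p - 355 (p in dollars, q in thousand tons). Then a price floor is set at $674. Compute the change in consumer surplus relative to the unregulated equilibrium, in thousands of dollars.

-51660

Rearranging demand gives qd = 3775 - 5p. In a free market, 3775 - 5p = 2p - 355 gives the equilibrium p* = 590, q* = 825.
Since 674 > 590, the floor is binding.
At p = 674: qd = 3775 - 5·674 = 405 and qs = 2·674 - 355 = 993.
Consumer surplus without the control is ½ · (755 - 590) · 825 = 68062.5.
With the floor, consumers buy 405 units at 674, so CS = ½ · (755 - 674) · 405 = 16402.5.
Change in consumer surplus = 16402.5 - 68062.5 = -51660.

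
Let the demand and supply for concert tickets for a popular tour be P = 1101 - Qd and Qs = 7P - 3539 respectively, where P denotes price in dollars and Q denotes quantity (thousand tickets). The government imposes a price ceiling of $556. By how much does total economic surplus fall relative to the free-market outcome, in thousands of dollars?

16128

Rearranging demand gives Qd = 1101 - P. In a free market, 1101 - P = 7P - 3539 gives the equilibrium P* = 580, Q* = 521.
The ceiling of 556 is below the equilibrium price 580, so it binds.
At P = 556: Qd = 1101 - 556 = 545 and Qs = 7·556 - 3539 = 353.
Quantity traded falls to 353. At Q = 353 the demand price is 1101 - 353 = 748 and the supply price is (3539 + 353)/7 = 556.
Deadweight loss = ½ · (748 - 556) · (521 - 353) = ½ · 192 · 168 = 16128.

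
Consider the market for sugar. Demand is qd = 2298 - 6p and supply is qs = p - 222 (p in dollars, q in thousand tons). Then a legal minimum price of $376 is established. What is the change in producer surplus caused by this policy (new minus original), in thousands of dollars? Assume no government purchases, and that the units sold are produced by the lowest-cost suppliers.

In a free market, 2298 - 6p = p - 222 gives the equilibrium p* = 360, q* = 138.
The floor of 376 is above the equilibrium price 360, so it binds.
At p = 376: qd = 2298 - 6·376 = 42 and qs = 376 - 222 = 154.
Producer surplus without the control is ½ · (360 - 222) · 138 = 9522.
With the floor, 42 units are sold at 376. The supply price at q = 42 is 264, so PS = ½ · [(376 - 222) + (376 - 264)] · 42 = 5586.
Change in producer surplus = 5586 - 9522 = -3936.

-3936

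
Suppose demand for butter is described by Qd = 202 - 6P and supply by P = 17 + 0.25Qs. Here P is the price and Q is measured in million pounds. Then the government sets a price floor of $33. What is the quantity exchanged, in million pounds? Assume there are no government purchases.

4

Rearranging supply gives Qs = 4P - 68. Without the control the market clears where 202 - 6P = 4P - 68, i.e. P* = 27 and Q* = 40.
The floor of 33 is above the equilibrium price 27, so it binds.
At P = 33: Qd = 202 - 6·33 = 4 and Qs = 4·33 - 68 = 64.
The quantity actually transacted is the short side, demand: 4.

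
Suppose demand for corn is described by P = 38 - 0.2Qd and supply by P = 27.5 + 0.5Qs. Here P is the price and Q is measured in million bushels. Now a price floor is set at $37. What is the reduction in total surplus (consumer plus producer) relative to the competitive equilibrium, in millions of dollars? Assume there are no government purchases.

35

Rearranging demand gives Qd = 190 - 5P; rearranging supply gives Qs = 2P - 55. Without the control the market clears where 190 - 5P = 2P - 55, i.e. P* = 35 and Q* = 15.
Since 37 > 35, the floor is binding.
At P = 37: Qd = 190 - 5·37 = 5 and Qs = 2·37 - 55 = 19.
Quantity traded falls to 5. At Q = 5 the demand price is (190 - 5)/5 = 37 and the supply price is (55 + 5)/2 = 30.
Deadweight loss = ½ · (37 - 30) · (15 - 5) = ½ · 7 · 10 = 35.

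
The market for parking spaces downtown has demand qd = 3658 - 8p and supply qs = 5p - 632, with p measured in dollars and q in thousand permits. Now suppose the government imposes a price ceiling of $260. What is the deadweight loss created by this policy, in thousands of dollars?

Equilibrium: 3658 - 8p = 5p - 632, so 4290 = 13p and p* = 330, q* = 1018.
The ceiling of 260 is below the equilibrium price 330, so it binds.
At p = 260: qd = 3658 - 8·260 = 1578 and qs = 5·260 - 632 = 668.
Quantity traded falls to 668. At q = 668 the demand price is (3658 - 668)/8 = 373.75 and the supply price is (632 + 668)/5 = 260.
Deadweight loss = ½ · (373.75 - 260) · (1018 - 668) = ½ · 113.75 · 350 = 19906.25.

19906.25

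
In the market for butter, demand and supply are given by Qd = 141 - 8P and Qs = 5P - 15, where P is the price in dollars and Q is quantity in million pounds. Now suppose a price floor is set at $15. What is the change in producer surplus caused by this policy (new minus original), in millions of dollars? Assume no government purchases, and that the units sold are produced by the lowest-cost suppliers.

In a free market, 141 - 8P = 5P - 15 gives the equilibrium P* = 12, Q* = 45.
Because the floor (15) lies above the market-clearing price, it is binding.
At P = 15: Qd = 141 - 8·15 = 21 and Qs = 5·15 - 15 = 60.
Producer surplus without the control is ½ · (12 - 3) · 45 = 202.5.
With the floor, 21 units are sold at 15. The supply price at Q = 21 is 7.2, so PS = ½ · [(15 - 3) + (15 - 7.2)] · 21 = 207.9.
Change in producer surplus = 207.9 - 202.5 = 5.4.

5.4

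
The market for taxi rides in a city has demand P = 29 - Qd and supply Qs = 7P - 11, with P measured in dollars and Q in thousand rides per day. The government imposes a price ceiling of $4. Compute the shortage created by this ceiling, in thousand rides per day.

8

Rearranging demand gives Qd = 29 - P. Setting quantity demanded equal to quantity supplied, 29 - P = 7P - 11, gives P* = 5 and Q* = 24.
Because the ceiling (4) lies below the market-clearing price, it is binding.
At P = 4: Qd = 29 - 4 = 25 and Qs = 7·4 - 11 = 17.
Shortage = Qd - Qs = 25 - 17 = 8.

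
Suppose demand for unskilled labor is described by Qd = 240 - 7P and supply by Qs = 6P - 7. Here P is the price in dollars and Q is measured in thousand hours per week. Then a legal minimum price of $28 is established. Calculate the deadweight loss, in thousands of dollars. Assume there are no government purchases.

614.25

Without the control the market clears where 240 - 7P = 6P - 7, i.e. P* = 19 and Q* = 107.
Since 28 > 19, the floor is binding.
At P = 28: Qd = 240 - 7·28 = 44 and Qs = 6·28 - 7 = 161.
Quantity traded falls to 44. At Q = 44 the demand price is (240 - 44)/7 = 28 and the supply price is (7 + 44)/6 = 8.5.
Deadweight loss = ½ · (28 - 8.5) · (107 - 44) = ½ · 19.5 · 63 = 614.25.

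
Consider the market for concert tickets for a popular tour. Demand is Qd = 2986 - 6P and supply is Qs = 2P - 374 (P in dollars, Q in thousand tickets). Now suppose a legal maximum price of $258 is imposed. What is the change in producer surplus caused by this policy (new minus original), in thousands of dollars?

-49248

Without the control the market clears where 2986 - 6P = 2P - 374, i.e. P* = 420 and Q* = 466.
The ceiling of 258 is below the equilibrium price 420, so it binds.
At P = 258: Qd = 2986 - 6·258 = 1438 and Qs = 2·258 - 374 = 142.
Producer surplus without the control is ½ · (420 - 187) · 466 = 54289.
With the ceiling, producers sell 142 units at 258, so PS = ½ · (258 - 187) · 142 = 5041.
Change in producer surplus = 5041 - 54289 = -49248.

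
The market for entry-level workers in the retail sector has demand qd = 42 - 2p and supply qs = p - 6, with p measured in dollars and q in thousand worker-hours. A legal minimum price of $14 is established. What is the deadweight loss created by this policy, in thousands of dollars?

0

Equilibrium: 42 - 2p = p - 6, so 48 = 3p and p* = 16, q* = 10.
The floor of 14 is below the equilibrium price 16, so it is not binding; the market clears at p* = 16, q* = 10.
Since the control does not bind, no trades are prevented and deadweight loss is zero.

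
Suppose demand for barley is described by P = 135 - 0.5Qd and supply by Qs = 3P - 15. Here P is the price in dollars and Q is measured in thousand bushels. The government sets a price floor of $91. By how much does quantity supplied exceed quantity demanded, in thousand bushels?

170

Rearranging demand gives Qd = 270 - 2P. In a free market, 270 - 2P = 3P - 15 gives the equilibrium P* = 57, Q* = 156.
Because the floor (91) lies above the market-clearing price, it is binding.
At P = 91: Qd = 270 - 2·91 = 88 and Qs = 3·91 - 15 = 258.
Surplus = Qs - Qd = 258 - 88 = 170.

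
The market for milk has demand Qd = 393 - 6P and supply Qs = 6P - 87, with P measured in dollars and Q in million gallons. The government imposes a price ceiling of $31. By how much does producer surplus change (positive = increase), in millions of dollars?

-1134

Equilibrium: 393 - 6P = 6P - 87, so 480 = 12P and P* = 40, Q* = 153.
The ceiling of 31 is below the equilibrium price 40, so it binds.
At P = 31: Qd = 393 - 6·31 = 207 and Qs = 6·31 - 87 = 99.
Producer surplus without the control is ½ · (40 - 14.5) · 153 = 1950.75.
With the ceiling, producers sell 99 units at 31, so PS = ½ · (31 - 14.5) · 99 = 816.75.
Change in producer surplus = 816.75 - 1950.75 = -1134.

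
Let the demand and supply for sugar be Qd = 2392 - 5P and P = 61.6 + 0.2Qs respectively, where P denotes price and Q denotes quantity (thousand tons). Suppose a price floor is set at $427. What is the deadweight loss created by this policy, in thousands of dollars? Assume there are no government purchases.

Rearranging supply gives Qs = 5P - 308. In a free market, 2392 - 5P = 5P - 308 gives the equilibrium P* = 270, Q* = 1042.
Because the floor (427) lies above the market-clearing price, it is binding.
At P = 427: Qd = 2392 - 5·427 = 257 and Qs = 5·427 - 308 = 1827.
Quantity traded falls to 257. At Q = 257 the demand price is (2392 - 257)/5 = 427 and the supply price is (308 + 257)/5 = 113.
Deadweight loss = ½ · (427 - 113) · (1042 - 257) = ½ · 314 · 785 = 123245.

123245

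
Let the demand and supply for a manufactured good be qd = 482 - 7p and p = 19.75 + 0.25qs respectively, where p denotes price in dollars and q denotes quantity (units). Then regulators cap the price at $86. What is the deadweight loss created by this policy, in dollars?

0

Rearranging supply gives qs = 4p - 79. Equilibrium: 482 - 7p = 4p - 79, so 561 = 11p and p* = 51, q* = 125.
Since 86 is above p* = 51, the ceiling does not bind and the free-market outcome prevails.
Since the control does not bind, no trades are prevented and deadweight loss is zero.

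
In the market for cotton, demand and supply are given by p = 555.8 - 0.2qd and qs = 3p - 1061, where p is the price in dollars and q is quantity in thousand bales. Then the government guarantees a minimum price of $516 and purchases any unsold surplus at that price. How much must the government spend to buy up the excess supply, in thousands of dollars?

148608

Rearranging demand gives qd = 2779 - 5p. Setting quantity demanded equal to quantity supplied, 2779 - 5p = 3p - 1061, gives p* = 480 and q* = 379.
Because the floor (516) lies above the market-clearing price, it is binding.
At p = 516: qd = 2779 - 5·516 = 199 and qs = 3·516 - 1061 = 487.
Surplus = qs - qd = 288.
Government expenditure = surplus × support price = 288 × 516 = 148608.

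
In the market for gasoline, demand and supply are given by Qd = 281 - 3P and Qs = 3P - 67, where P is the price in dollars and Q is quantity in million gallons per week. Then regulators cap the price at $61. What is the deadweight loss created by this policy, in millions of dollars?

Equilibrium: 281 - 3P = 3P - 67, so 348 = 6P and P* = 58, Q* = 107.
Since 61 is above P* = 58, the ceiling does not bind and the free-market outcome prevails.
Since the control does not bind, no trades are prevented and deadweight loss is zero.

0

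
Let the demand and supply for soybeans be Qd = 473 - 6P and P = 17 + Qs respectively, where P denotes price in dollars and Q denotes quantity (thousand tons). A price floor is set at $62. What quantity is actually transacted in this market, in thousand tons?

53

Rearranging supply gives Qs = P - 17. Without the control the market clears where 473 - 6P = P - 17, i.e. P* = 70 and Q* = 53.
Since 62 is below P* = 70, the floor does not bind and the free-market outcome prevails.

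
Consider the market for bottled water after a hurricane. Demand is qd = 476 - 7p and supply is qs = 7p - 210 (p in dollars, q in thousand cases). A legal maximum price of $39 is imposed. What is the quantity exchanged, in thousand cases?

In a free market, 476 - 7p = 7p - 210 gives the equilibrium p* = 49, q* = 133.
Because the ceiling (39) lies below the market-clearing price, it is binding.
At p = 39: qd = 476 - 7·39 = 203 and qs = 7·39 - 210 = 63.
The quantity actually transacted is the short side, supply: 63.

63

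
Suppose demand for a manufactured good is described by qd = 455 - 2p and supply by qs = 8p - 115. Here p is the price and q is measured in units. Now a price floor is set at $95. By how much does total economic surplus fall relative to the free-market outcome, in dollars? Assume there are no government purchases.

Equilibrium: 455 - 2p = 8p - 115, so 570 = 10p and p* = 57, q* = 341.
Because the floor (95) lies above the market-clearing price, it is binding.
At p = 95: qd = 455 - 2·95 = 265 and qs = 8·95 - 115 = 645.
Quantity traded falls to 265. At q = 265 the demand price is (455 - 265)/2 = 95 and the supply price is (115 + 265)/8 = 47.5.
Deadweight loss = ½ · (95 - 47.5) · (341 - 265) = ½ · 47.5 · 76 = 1805.

1805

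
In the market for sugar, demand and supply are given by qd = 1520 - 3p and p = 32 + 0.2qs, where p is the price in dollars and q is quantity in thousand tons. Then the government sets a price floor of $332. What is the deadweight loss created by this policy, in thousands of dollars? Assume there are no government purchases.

35721.6

Rearranging supply gives qs = 5p - 160. Equilibrium: 1520 - 3p = 5p - 160, so 1680 = 8p and p* = 210, q* = 890.
Because the floor (332) lies above the market-clearing price, it is binding.
At p = 332: qd = 1520 - 3·332 = 524 and qs = 5·332 - 160 = 1500.
Quantity traded falls to 524. At q = 524 the demand price is (1520 - 524)/3 = 332 and the supply price is (160 + 524)/5 = 136.8.
Deadweight loss = ½ · (332 - 136.8) · (890 - 524) = ½ · 195.2 · 366 = 35721.6.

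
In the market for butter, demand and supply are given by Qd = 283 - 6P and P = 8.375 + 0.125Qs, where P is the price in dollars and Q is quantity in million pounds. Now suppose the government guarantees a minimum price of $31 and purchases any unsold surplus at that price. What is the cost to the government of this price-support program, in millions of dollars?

Rearranging supply gives Qs = 8P - 67. Setting quantity demanded equal to quantity supplied, 283 - 6P = 8P - 67, gives P* = 25 and Q* = 133.
Since 31 > 25, the floor is binding.
At P = 31: Qd = 283 - 6·31 = 97 and Qs = 8·31 - 67 = 181.
Surplus = Qs - Qd = 84.
Government expenditure = surplus × support price = 84 × 31 = 2604.

2604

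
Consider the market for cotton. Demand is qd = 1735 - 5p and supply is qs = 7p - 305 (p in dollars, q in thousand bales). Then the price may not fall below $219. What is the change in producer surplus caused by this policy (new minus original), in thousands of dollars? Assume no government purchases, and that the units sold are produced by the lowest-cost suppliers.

In a free market, 1735 - 5p = 7p - 305 gives the equilibrium p* = 170, q* = 885.
Because the floor (219) lies above the market-clearing price, it is binding.
At p = 219: qd = 1735 - 5·219 = 640 and qs = 7·219 - 305 = 1228.
Producer surplus without the control is ½ · (170 - 305/7) · 885 = 783225/14.
With the floor, 640 units are sold at 219. The supply price at q = 640 is 135, so PS = ½ · [(219 - 305/7) + (219 - 135)] · 640 = 581120/7.
Change in producer surplus = 581120/7 - 783225/14 = 27072.5.

27072.5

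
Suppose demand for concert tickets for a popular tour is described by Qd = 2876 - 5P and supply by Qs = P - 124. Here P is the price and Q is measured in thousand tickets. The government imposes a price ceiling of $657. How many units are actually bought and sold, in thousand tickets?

Setting quantity demanded equal to quantity supplied, 2876 - 5P = P - 124, gives P* = 500 and Q* = 376.
Since 657 is above P* = 500, the ceiling does not bind and the free-market outcome prevails.

376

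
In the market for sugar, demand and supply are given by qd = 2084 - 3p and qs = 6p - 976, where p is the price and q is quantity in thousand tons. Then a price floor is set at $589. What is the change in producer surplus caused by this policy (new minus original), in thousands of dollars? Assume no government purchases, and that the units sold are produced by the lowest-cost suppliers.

32432.25

In a free market, 2084 - 3p = 6p - 976 gives the equilibrium p* = 340, q* = 1064.
Because the floor (589) lies above the market-clearing price, it is binding.
At p = 589: qd = 2084 - 3·589 = 317 and qs = 6·589 - 976 = 2558.
Producer surplus without the control is ½ · (340 - 488/3) · 1064 = 283024/3.
With the floor, 317 units are sold at 589. The supply price at q = 317 is 215.5, so PS = ½ · [(589 - 488/3) + (589 - 215.5)] · 317 = 1521283/12.
Change in producer surplus = 1521283/12 - 283024/3 = 32432.25.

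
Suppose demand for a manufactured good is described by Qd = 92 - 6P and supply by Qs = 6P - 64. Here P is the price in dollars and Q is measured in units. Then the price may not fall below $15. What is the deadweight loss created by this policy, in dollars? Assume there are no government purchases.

Without the control the market clears where 92 - 6P = 6P - 64, i.e. P* = 13 and Q* = 14.
Because the floor (15) lies above the market-clearing price, it is binding.
At P = 15: Qd = 92 - 6·15 = 2 and Qs = 6·15 - 64 = 26.
Quantity traded falls to 2. At Q = 2 the demand price is (92 - 2)/6 = 15 and the supply price is (64 + 2)/6 = 11.
Deadweight loss = ½ · (15 - 11) · (14 - 2) = ½ · 4 · 12 = 24.

24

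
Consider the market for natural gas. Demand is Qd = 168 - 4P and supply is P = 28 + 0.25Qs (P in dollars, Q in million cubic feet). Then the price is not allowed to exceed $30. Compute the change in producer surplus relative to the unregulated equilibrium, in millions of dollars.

-90

Rearranging supply gives Qs = 4P - 112. Equilibrium: 168 - 4P = 4P - 112, so 280 = 8P and P* = 35, Q* = 28.
The ceiling of 30 is below the equilibrium price 35, so it binds.
At P = 30: Qd = 168 - 4·30 = 48 and Qs = 4·30 - 112 = 8.
Producer surplus without the control is ½ · (35 - 28) · 28 = 98.
With the ceiling, producers sell 8 units at 30, so PS = ½ · (30 - 28) · 8 = 8.
Change in producer surplus = 8 - 98 = -90.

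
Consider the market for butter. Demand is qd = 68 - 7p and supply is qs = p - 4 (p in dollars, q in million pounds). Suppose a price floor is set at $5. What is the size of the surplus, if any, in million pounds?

0

Without the control the market clears where 68 - 7p = p - 4, i.e. p* = 9 and q* = 5.
The floor of 5 is below the equilibrium price 9, so it is not binding; the market clears at p* = 9, q* = 5.
Since the control does not bind, there is no surplus.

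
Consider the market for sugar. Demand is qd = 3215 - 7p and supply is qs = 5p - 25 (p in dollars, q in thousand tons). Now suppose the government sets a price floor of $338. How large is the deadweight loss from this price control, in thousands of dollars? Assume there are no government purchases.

38841.6

In a free market, 3215 - 7p = 5p - 25 gives the equilibrium p* = 270, q* = 1325.
Since 338 > 270, the floor is binding.
At p = 338: qd = 3215 - 7·338 = 849 and qs = 5·338 - 25 = 1665.
Quantity traded falls to 849. At q = 849 the demand price is (3215 - 849)/7 = 338 and the supply price is (25 + 849)/5 = 174.8.
Deadweight loss = ½ · (338 - 174.8) · (1325 - 849) = ½ · 163.2 · 476 = 38841.6.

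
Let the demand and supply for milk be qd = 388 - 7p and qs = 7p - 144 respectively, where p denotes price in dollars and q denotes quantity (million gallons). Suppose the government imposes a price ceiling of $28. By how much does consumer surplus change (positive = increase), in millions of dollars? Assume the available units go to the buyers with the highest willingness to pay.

170

In a free market, 388 - 7p = 7p - 144 gives the equilibrium p* = 38, q* = 122.
Since 28 < 38, the ceiling is binding.
At p = 28: qd = 388 - 7·28 = 192 and qs = 7·28 - 144 = 52.
Consumer surplus without the control is ½ · (388/7 - 38) · 122 = 7442/7.
With the ceiling, 52 units are sold at 28 (assume they go to the highest-value buyers). The demand price at q = 52 is 48, so CS = ½ · [(388/7 - 28) + (48 - 28)] · 52 = 8632/7.
Change in consumer surplus = 8632/7 - 7442/7 = 170.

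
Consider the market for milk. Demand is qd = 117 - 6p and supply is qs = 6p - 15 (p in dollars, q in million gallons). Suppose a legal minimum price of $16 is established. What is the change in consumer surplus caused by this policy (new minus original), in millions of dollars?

-180

In a free market, 117 - 6p = 6p - 15 gives the equilibrium p* = 11, q* = 51.
Since 16 > 11, the floor is binding.
At p = 16: qd = 117 - 6·16 = 21 and qs = 6·16 - 15 = 81.
Consumer surplus without the control is ½ · (19.5 - 11) · 51 = 216.75.
With the floor, consumers buy 21 units at 16, so CS = ½ · (19.5 - 16) · 21 = 36.75.
Change in consumer surplus = 36.75 - 216.75 = -180.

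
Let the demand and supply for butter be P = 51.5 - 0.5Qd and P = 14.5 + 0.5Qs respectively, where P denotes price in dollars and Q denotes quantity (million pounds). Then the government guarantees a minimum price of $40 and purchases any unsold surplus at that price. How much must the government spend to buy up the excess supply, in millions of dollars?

1120

Rearranging demand gives Qd = 103 - 2P; rearranging supply gives Qs = 2P - 29. Without the control the market clears where 103 - 2P = 2P - 29, i.e. P* = 33 and Q* = 37.
Since 40 > 33, the floor is binding.
At P = 40: Qd = 103 - 2·40 = 23 and Qs = 2·40 - 29 = 51.
Surplus = Qs - Qd = 28.
Government expenditure = surplus × support price = 28 × 40 = 1120.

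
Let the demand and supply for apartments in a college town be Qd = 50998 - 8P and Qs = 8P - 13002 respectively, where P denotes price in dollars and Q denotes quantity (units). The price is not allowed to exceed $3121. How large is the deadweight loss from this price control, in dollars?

Without the control the market clears where 50998 - 8P = 8P - 13002, i.e. P* = 4000 and Q* = 18998.
Since 3121 < 4000, the ceiling is binding.
At P = 3121: Qd = 50998 - 8·3121 = 26030 and Qs = 8·3121 - 13002 = 11966.
Quantity traded falls to 11966. At Q = 11966 the demand price is (50998 - 11966)/8 = 4879 and the supply price is (13002 + 11966)/8 = 3121.
Deadweight loss = ½ · (4879 - 3121) · (18998 - 11966) = ½ · 1758 · 7032 = 6181128.

6181128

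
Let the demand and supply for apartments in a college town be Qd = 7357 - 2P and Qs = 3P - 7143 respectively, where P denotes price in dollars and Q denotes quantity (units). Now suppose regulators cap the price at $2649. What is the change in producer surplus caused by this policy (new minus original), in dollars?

-296305.5

In a free market, 7357 - 2P = 3P - 7143 gives the equilibrium P* = 2900, Q* = 1557.
Since 2649 < 2900, the ceiling is binding.
At P = 2649: Qd = 7357 - 2·2649 = 2059 and Qs = 3·2649 - 7143 = 804.
Producer surplus without the control is ½ · (2900 - 2381) · 1557 = 404041.5.
With the ceiling, producers sell 804 units at 2649, so PS = ½ · (2649 - 2381) · 804 = 107736.
Change in producer surplus = 107736 - 404041.5 = -296305.5.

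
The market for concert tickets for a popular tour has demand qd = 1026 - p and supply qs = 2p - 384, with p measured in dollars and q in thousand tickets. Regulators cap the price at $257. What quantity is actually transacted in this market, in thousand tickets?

130

In a free market, 1026 - p = 2p - 384 gives the equilibrium p* = 470, q* = 556.
The ceiling of 257 is below the equilibrium price 470, so it binds.
At p = 257: qd = 1026 - 257 = 769 and qs = 2·257 - 384 = 130.
The quantity actually transacted is the short side, supply: 130.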